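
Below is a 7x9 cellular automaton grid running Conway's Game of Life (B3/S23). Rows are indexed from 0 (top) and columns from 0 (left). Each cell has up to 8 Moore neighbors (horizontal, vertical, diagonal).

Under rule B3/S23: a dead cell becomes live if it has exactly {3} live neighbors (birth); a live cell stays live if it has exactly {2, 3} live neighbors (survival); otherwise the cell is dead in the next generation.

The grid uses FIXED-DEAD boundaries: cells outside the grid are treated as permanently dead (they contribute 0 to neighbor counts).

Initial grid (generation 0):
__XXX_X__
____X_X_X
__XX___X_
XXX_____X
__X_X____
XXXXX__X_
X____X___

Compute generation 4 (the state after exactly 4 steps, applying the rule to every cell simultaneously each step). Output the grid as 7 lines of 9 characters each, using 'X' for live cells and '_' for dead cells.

Answer: ______XX_
__X_X____
_X__XX_X_
_X___X___
_X__X____
__X___X__
___XXX___

Derivation:
Simulating step by step:
Generation 0 (given above): 24 live cells
Generation 1: 18 live cells
___XX__X_
____X_X__
__XX___XX
_________
____X____
X_X_XX___
X_XXX____
Generation 2: 19 live cells
___XXX___
__X_XXX_X
___X___X_
___X_____
___XXX___
__X__X___
__X_XX___
Generation 3: 20 live cells
___X__X__
__X___XX_
__XX_XXX_
__XX_____
__XX_X___
__X___X__
___XXX___
Generation 4: 17 live cells
(generation 4 grid is the final answer)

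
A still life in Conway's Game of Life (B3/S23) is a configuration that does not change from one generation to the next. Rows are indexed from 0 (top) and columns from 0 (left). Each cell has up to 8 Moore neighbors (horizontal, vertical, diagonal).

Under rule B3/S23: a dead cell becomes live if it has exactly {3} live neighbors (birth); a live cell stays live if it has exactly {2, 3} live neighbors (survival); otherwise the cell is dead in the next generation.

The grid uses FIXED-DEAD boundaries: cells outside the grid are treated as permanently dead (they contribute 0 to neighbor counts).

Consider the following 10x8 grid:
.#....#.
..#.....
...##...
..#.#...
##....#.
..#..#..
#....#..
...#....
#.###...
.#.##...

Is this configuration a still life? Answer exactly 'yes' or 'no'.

Compute generation 1 and compare to generation 0 (given above):
Generation 1:
........
..##....
..#.#...
.##.##..
.###.#..
#....##.
....#...
.###....
.#......
.#..#...
Cell (0,1) differs: gen0=1 vs gen1=0 -> NOT a still life.

Answer: no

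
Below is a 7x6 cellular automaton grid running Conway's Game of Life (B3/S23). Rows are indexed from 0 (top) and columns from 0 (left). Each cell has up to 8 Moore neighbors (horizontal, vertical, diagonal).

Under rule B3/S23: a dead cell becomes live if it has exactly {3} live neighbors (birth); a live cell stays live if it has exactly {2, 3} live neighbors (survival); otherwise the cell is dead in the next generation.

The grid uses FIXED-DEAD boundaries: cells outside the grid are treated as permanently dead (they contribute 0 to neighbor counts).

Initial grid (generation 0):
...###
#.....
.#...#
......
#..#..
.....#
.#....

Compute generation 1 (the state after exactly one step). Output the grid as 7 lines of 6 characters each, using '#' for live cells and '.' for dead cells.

Simulating step by step:
Generation 0 (given above): 10 live cells
Generation 1: 2 live cells
(generation 1 grid is the final answer)

Answer: ....#.
.....#
......
......
......
......
......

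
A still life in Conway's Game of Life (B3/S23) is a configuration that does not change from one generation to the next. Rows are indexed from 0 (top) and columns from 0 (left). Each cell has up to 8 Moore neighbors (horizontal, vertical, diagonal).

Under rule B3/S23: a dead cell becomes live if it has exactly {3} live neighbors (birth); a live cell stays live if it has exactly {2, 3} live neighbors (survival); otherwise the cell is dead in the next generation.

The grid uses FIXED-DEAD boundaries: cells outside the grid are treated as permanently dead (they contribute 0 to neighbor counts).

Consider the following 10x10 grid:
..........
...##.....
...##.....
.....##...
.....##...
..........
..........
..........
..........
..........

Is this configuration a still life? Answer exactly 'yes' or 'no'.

Answer: no

Derivation:
Compute generation 1 and compare to generation 0 (given above):
Generation 1:
..........
...##.....
...#......
......#...
.....##...
..........
..........
..........
..........
..........
Cell (2,4) differs: gen0=1 vs gen1=0 -> NOT a still life.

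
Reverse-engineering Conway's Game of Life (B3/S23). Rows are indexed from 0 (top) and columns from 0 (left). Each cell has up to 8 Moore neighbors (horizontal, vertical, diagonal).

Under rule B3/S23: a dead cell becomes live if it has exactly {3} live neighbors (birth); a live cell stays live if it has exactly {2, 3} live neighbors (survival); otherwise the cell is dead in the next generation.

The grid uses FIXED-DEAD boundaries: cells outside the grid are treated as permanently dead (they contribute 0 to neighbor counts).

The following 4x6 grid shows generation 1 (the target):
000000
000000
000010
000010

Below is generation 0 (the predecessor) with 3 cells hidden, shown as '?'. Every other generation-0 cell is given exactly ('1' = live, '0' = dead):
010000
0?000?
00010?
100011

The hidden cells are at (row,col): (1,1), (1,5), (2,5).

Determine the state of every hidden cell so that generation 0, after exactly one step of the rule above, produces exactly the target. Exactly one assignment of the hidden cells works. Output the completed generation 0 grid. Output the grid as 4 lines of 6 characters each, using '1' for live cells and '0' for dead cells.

Hidden generation-0 cells (in order): (1,1), (1,5), (2,5).
A hidden cell only influences target cells in its own 3x3 neighborhood. Try each of the 2^3 = 8 assignments, step the completed generation 0 forward once under B3/S23, and compare with the target:
  (1,1)=0 (1,5)=0 (2,5)=0 -> step reproduces the target at every cell -> ACCEPT
  (1,1)=0 (1,5)=0 (2,5)=1 -> step gives (2,4)='0' but target has '1' -> reject
  (1,1)=0 (1,5)=1 (2,5)=0 -> step gives (2,4)='0' but target has '1' -> reject
  (1,1)=0 (1,5)=1 (2,5)=1 -> step gives (1,4)='1' but target has '0' -> reject
  (1,1)=1 (1,5)=0 (2,5)=0 -> step gives (1,2)='1' but target has '0' -> reject
  (1,1)=1 (1,5)=0 (2,5)=1 -> step gives (1,2)='1' but target has '0' -> reject
  (1,1)=1 (1,5)=1 (2,5)=0 -> step gives (1,2)='1' but target has '0' -> reject
  (1,1)=1 (1,5)=1 (2,5)=1 -> step gives (1,2)='1' but target has '0' -> reject
Unique solution: (1,1)=dead, (1,5)=dead, (2,5)=dead.
Check: live-neighbor counts of every cell in the completed generation 0:
101000
112110
111132
011221
Applying B3/S23 to generation 0 with these counts gives:
000000
000000
000010
000010
which matches the target exactly.

Answer: 010000
000000
000100
100011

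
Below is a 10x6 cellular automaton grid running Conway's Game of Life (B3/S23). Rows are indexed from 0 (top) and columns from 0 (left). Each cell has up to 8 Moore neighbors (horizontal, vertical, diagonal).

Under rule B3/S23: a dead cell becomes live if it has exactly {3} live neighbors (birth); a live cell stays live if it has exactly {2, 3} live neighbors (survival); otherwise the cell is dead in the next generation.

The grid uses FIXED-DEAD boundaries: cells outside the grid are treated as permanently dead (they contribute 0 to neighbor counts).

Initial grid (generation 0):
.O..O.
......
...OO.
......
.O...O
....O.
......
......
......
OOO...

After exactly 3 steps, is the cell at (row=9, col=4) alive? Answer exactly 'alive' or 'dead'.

Answer: dead

Derivation:
Simulating step by step:
Generation 0 (given above): 10 live cells
Generation 1: 5 live cells
......
...OO.
......
....O.
......
......
......
......
.O....
.O....
Generation 2: 2 live cells
......
......
...OO.
......
......
......
......
......
......
......
Generation 3: 0 live cells
......
......
......
......
......
......
......
......
......
......

Cell (9,4) at generation 3: 0 -> dead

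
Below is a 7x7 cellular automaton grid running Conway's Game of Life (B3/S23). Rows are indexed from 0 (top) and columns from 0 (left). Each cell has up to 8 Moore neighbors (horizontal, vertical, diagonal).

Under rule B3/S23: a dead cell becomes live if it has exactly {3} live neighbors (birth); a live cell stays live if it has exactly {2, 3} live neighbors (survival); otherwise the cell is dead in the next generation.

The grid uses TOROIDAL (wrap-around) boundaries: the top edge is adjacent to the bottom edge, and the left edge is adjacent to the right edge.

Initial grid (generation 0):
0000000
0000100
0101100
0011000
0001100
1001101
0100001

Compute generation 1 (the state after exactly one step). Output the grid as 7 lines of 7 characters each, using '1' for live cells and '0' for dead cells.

Answer: 0000000
0001100
0000100
0000000
0000010
1011101
0000011

Derivation:
Simulating step by step:
Generation 0 (given above): 14 live cells
Generation 1: 11 live cells
(generation 1 grid is the final answer)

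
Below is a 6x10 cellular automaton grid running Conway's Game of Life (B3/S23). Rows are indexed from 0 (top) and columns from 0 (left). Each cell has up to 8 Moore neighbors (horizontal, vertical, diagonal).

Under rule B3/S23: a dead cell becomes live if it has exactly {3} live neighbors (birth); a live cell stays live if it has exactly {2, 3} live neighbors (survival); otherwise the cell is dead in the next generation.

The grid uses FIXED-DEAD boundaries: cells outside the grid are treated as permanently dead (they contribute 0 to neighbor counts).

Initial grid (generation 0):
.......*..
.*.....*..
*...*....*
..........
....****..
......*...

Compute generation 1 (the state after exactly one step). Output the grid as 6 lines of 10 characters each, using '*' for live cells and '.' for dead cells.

Answer: ..........
........*.
..........
....*.*...
.....***..
......**..

Derivation:
Simulating step by step:
Generation 0 (given above): 11 live cells
Generation 1: 8 live cells
(generation 1 grid is the final answer)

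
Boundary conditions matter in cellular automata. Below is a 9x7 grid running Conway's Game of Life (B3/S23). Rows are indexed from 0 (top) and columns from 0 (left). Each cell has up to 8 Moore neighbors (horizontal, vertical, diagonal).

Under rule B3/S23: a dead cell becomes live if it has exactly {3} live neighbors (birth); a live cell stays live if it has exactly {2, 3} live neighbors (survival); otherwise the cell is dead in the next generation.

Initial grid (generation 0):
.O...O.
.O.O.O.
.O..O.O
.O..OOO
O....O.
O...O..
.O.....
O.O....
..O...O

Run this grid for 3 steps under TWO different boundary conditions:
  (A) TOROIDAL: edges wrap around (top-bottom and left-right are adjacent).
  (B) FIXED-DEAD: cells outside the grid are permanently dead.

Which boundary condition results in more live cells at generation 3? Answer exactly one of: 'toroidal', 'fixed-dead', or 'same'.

Under TOROIDAL boundary, generation 3:
.OO....
OOOO.O.
.OO....
.OO..O.
OOO....
.OOO...
.OOO...
.OO....
.OO....
Population = 25

Under FIXED-DEAD boundary, generation 3:
.....OO
...O..O
...OO.O
......O
.......
..OO...
..OO...
.......
.......
Population = 12

Comparison: toroidal=25, fixed-dead=12 -> toroidal

Answer: toroidal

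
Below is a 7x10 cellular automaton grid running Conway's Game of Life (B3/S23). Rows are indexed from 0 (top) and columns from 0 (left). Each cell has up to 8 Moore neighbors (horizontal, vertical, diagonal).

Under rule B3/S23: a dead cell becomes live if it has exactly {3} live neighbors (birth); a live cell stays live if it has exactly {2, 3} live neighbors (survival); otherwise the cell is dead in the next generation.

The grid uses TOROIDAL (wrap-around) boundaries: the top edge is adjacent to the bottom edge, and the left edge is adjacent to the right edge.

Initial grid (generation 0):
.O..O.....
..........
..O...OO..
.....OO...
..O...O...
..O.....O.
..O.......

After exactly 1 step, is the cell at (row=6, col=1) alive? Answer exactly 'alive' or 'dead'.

Simulating step by step:
Generation 0 (given above): 12 live cells
Generation 1: 13 live cells
..........
..........
.....OOO..
.....O....
.....OOO..
.OOO......
.OOO......

Cell (6,1) at generation 1: 1 -> alive

Answer: alive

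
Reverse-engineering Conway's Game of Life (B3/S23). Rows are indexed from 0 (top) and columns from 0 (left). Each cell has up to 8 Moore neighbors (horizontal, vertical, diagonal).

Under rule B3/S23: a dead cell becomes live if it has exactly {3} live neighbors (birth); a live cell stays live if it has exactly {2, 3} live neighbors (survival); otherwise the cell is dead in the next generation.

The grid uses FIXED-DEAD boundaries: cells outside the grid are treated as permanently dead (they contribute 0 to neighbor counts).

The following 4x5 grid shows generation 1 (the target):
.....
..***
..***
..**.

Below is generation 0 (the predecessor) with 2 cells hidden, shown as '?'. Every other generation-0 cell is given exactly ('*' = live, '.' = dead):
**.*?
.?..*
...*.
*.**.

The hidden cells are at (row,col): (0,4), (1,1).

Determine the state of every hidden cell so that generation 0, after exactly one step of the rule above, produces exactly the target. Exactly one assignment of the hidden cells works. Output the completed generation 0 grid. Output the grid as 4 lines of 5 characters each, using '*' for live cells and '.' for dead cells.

Hidden generation-0 cells (in order): (0,4), (1,1).
A hidden cell only influences target cells in its own 3x3 neighborhood. Try each of the 2^2 = 4 assignments, step the completed generation 0 forward once under B3/S23, and compare with the target:
  (0,4)=. (1,1)=. -> step reproduces the target at every cell -> ACCEPT
  (0,4)=. (1,1)=* -> step gives (0,0)='*' but target has '.' -> reject
  (0,4)=* (1,1)=. -> step gives (0,3)='*' but target has '.' -> reject
  (0,4)=* (1,1)=* -> step gives (0,0)='*' but target has '.' -> reject
Unique solution: (0,4)=dead, (1,1)=dead.
Check: live-neighbor counts of every cell in the completed generation 0:
11212
22332
12333
02222
Applying B3/S23 to generation 0 with these counts gives:
.....
..***
..***
..**.
which matches the target exactly.

Answer: **.*.
....*
...*.
*.**.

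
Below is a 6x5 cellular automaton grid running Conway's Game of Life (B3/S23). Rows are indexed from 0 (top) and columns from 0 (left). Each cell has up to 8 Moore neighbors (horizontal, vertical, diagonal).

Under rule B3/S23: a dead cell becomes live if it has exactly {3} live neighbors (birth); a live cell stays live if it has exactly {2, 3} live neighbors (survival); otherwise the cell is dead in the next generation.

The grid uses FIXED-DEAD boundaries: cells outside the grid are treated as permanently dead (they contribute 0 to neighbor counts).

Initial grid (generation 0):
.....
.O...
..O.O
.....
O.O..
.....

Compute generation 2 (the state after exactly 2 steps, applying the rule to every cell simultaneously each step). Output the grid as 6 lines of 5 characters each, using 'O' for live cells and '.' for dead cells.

Simulating step by step:
Generation 0 (given above): 5 live cells
Generation 1: 2 live cells
.....
.....
.....
.O.O.
.....
.....
Generation 2: 0 live cells
(generation 2 grid is the final answer)

Answer: .....
.....
.....
.....
.....
.....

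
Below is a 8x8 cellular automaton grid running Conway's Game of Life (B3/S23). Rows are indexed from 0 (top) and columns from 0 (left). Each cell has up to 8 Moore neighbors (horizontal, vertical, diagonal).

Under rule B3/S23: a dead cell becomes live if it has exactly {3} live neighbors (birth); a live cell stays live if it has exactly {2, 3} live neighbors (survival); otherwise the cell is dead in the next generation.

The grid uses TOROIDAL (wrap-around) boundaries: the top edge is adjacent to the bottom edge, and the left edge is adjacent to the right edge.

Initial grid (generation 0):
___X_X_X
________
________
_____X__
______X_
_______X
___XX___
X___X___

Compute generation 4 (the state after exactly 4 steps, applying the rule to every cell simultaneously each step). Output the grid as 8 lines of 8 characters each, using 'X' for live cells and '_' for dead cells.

Simulating step by step:
Generation 0 (given above): 10 live cells
Generation 1: 5 live cells
____X___
________
________
________
______X_
________
___XX___
_____X__
Generation 2: 3 live cells
________
________
________
________
________
________
____X___
___X_X__
Generation 3: 2 live cells
________
________
________
________
________
________
____X___
____X___
Generation 4: 0 live cells
(generation 4 grid is the final answer)

Answer: ________
________
________
________
________
________
________
________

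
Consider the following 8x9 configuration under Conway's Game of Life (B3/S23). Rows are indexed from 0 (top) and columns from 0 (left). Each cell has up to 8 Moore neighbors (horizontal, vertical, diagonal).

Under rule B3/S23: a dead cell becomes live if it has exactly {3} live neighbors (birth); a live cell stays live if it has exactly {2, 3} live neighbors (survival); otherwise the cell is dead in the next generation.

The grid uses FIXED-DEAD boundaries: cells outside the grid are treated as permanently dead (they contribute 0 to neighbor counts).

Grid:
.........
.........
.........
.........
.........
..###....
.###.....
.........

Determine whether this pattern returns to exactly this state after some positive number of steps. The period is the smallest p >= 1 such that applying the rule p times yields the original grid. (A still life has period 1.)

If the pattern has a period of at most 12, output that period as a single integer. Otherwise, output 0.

Simulating and comparing each generation to the original:
Gen 0 (original, given above): 6 live cells
Gen 1: 6 live cells, differs from original
Gen 2: 6 live cells, MATCHES original -> period = 2

Answer: 2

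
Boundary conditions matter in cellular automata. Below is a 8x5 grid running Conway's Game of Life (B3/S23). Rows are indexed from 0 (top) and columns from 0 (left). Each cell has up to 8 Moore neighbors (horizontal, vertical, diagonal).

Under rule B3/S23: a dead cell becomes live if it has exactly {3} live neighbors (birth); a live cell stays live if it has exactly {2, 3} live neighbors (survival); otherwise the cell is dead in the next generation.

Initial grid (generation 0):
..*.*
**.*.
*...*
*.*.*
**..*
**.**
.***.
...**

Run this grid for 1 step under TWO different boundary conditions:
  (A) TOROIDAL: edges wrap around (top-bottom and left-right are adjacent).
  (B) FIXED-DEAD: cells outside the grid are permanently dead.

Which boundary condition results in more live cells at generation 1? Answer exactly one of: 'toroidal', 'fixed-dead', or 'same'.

Under TOROIDAL boundary, generation 1:
.**..
.***.
..*..
.....
.....
.....
.*...
**..*
Population = 10

Under FIXED-DEAD boundary, generation 1:
.***.
*****
*.*.*
*...*
....*
....*
**...
...**
Population = 19

Comparison: toroidal=10, fixed-dead=19 -> fixed-dead

Answer: fixed-dead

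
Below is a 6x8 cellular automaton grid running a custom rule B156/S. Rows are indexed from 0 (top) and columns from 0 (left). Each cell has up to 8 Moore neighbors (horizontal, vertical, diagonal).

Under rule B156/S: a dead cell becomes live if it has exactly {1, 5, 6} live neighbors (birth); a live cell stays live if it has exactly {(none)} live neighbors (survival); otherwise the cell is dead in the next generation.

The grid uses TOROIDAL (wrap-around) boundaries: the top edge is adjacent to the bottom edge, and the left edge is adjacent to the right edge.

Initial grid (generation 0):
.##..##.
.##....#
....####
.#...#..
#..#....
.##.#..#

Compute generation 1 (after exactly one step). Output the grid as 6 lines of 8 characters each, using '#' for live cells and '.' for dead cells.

Simulating step by step:
Generation 0 (given above): 19 live cells
Generation 1: 3 live cells
(generation 1 grid is the final answer)

Answer: #.......
.....##.
........
........
........
........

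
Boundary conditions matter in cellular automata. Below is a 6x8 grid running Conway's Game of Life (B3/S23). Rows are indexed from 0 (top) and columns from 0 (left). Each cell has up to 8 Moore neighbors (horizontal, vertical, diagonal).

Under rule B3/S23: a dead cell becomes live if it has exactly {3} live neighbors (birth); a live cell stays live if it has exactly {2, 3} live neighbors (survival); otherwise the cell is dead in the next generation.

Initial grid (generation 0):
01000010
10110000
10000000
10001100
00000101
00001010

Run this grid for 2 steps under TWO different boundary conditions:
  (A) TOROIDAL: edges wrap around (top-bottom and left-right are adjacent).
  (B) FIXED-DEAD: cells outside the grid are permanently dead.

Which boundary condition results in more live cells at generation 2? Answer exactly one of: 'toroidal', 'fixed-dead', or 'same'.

Answer: fixed-dead

Derivation:
Under TOROIDAL boundary, generation 2:
01110000
00000000
00011000
00011100
00000000
00100001
Population = 10

Under FIXED-DEAD boundary, generation 2:
01100000
10100000
01011000
00011100
00001000
00000000
Population = 11

Comparison: toroidal=10, fixed-dead=11 -> fixed-dead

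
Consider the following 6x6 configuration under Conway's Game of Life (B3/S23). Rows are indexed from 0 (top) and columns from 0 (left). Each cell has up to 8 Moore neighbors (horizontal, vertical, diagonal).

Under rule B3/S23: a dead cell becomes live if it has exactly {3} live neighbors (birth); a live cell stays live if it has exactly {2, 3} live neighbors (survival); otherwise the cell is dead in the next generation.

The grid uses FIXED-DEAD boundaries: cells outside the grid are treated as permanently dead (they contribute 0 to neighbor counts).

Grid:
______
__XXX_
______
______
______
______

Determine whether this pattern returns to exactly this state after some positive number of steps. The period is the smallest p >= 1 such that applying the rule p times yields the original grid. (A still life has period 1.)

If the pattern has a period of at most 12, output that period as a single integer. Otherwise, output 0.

Answer: 2

Derivation:
Simulating and comparing each generation to the original:
Gen 0 (original, given above): 3 live cells
Gen 1: 3 live cells, differs from original
Gen 2: 3 live cells, MATCHES original -> period = 2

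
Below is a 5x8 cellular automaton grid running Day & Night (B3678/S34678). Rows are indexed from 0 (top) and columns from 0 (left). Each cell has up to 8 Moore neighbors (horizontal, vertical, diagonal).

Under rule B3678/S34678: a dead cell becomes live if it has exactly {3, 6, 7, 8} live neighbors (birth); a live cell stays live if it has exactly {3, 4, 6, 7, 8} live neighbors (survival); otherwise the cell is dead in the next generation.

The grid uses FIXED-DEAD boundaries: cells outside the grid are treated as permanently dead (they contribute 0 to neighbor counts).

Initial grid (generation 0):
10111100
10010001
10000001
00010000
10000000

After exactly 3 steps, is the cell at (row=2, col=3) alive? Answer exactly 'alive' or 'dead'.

Simulating step by step:
Generation 0 (given above): 12 live cells
Generation 1: 6 live cells
01011000
00110010
00000000
00000000
00000000
Generation 2: 4 live cells
00010000
00111000
00000000
00000000
00000000
Generation 3: 5 live cells
00111000
00010000
00010000
00000000
00000000

Cell (2,3) at generation 3: 1 -> alive

Answer: alive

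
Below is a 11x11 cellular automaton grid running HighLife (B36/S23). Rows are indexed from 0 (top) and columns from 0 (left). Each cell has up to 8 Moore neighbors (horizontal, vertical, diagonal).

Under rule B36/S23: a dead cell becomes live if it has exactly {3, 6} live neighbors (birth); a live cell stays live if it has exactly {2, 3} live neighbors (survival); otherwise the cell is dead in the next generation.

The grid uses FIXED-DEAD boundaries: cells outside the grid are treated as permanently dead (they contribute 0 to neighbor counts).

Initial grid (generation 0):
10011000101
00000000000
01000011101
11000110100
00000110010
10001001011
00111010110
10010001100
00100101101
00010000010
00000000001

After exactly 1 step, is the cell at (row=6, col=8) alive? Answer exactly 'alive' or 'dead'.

Simulating step by step:
Generation 0 (given above): 41 live cells
Generation 1: 35 live cells
00000000000
00000000100
11000110110
11000001100
11001000011
00001001001
01101110001
01000100000
00111011000
00000000111
00000000000

Cell (6,8) at generation 1: 0 -> dead

Answer: dead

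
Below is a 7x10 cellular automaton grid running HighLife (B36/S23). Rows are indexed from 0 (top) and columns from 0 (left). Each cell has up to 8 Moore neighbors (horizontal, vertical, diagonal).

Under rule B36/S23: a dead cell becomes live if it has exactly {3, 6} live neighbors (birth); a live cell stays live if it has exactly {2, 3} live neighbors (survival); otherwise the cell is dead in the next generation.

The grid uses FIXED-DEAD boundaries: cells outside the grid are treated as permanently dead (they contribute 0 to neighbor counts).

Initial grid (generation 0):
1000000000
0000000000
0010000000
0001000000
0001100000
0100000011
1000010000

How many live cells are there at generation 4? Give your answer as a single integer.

Simulating step by step:
Generation 0 (given above): 10 live cells
Generation 1: 7 live cells
0000000000
0000000000
0000000000
0011100000
0011100000
0000100000
0000000000
Generation 2: 6 live cells
0000000000
0000000000
0001000000
0010100000
0010010000
0000100000
0000000000
Generation 3: 5 live cells
0000000000
0000000000
0001000000
0010100000
0000110000
0000000000
0000000000
Generation 4: 6 live cells
0000000000
0000000000
0001000000
0000110000
0001110000
0000000000
0000000000
Population at generation 4: 6

Answer: 6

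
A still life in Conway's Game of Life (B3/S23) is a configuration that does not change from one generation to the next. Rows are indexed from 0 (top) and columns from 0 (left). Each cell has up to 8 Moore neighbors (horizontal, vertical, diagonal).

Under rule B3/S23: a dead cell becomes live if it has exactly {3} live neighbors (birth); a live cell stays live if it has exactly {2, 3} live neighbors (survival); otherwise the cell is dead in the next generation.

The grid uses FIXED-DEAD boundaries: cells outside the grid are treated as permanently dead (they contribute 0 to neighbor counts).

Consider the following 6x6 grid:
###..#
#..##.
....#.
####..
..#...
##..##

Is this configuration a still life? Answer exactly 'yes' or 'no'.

Answer: no

Derivation:
Compute generation 1 and compare to generation 0 (given above):
Generation 1:
#####.
#.####
#...#.
.###..
....#.
.#....
Cell (0,3) differs: gen0=0 vs gen1=1 -> NOT a still life.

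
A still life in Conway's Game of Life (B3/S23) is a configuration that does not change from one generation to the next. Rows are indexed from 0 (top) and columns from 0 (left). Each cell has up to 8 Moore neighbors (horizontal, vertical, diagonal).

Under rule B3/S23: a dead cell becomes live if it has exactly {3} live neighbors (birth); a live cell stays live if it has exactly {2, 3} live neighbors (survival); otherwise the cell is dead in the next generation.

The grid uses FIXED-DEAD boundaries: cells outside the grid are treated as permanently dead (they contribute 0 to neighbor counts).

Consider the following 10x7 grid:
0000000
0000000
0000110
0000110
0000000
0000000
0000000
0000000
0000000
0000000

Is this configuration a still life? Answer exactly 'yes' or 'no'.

Answer: yes

Derivation:
Compute generation 1 and compare to generation 0 (given above):
Generation 1:
0000000
0000000
0000110
0000110
0000000
0000000
0000000
0000000
0000000
0000000
The grids are IDENTICAL -> still life.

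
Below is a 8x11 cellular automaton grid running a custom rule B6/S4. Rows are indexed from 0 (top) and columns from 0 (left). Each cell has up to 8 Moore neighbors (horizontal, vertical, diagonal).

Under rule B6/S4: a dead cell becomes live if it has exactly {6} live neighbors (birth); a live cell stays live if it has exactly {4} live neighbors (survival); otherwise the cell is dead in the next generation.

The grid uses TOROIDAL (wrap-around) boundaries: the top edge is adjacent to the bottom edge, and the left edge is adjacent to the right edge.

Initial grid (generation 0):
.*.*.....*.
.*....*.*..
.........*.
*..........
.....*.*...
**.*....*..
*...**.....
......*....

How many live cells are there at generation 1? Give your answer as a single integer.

Answer: 0

Derivation:
Simulating step by step:
Generation 0 (given above): 18 live cells
Generation 1: 0 live cells
...........
...........
...........
...........
...........
...........
...........
...........
Population at generation 1: 0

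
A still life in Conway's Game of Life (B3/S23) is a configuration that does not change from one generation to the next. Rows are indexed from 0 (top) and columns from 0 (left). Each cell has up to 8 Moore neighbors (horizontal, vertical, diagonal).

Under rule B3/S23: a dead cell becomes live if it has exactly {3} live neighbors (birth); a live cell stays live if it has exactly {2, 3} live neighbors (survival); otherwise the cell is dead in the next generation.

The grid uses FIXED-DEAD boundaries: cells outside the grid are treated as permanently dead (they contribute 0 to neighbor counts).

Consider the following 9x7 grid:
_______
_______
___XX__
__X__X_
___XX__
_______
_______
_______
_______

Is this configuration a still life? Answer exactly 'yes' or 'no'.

Answer: yes

Derivation:
Compute generation 1 and compare to generation 0 (given above):
Generation 1:
_______
_______
___XX__
__X__X_
___XX__
_______
_______
_______
_______
The grids are IDENTICAL -> still life.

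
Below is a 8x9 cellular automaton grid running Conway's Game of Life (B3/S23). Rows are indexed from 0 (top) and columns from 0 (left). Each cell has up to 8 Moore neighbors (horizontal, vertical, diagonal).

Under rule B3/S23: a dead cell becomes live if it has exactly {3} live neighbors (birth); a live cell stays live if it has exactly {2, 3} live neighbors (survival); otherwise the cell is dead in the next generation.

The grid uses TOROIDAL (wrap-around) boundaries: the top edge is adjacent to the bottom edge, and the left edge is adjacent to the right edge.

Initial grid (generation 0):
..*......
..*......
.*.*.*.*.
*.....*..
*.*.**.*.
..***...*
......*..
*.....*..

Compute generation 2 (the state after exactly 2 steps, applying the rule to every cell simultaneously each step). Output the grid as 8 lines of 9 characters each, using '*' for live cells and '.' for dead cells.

Simulating step by step:
Generation 0 (given above): 20 live cells
Generation 1: 26 live cells
.*.......
.***.....
.**...*..
*.**...*.
*.*.****.
.**.*.***
...*.*.*.
.........
Generation 2: 18 live cells
(generation 2 grid is the final answer)

Answer: .*.......
*..*.....
*........
*...*..*.
*...*....
***......
..****.**
.........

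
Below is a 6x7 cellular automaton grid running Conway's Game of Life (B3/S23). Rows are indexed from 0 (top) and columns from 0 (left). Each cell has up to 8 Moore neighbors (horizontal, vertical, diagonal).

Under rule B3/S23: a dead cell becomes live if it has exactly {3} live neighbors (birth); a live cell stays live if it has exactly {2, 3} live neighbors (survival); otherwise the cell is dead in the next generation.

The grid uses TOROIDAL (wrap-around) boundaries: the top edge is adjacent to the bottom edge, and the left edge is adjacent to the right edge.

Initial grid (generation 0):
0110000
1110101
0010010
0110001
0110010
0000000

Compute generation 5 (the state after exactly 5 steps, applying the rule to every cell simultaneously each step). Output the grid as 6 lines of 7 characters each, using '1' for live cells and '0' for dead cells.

Answer: 1000001
0110000
1010000
1010000
0101110
0000000

Derivation:
Simulating step by step:
Generation 0 (given above): 15 live cells
Generation 1: 13 live cells
0011000
1000011
0000010
1001011
1110000
0000000
Generation 2: 12 live cells
0000001
0000111
0000000
1010110
1110000
0001000
Generation 3: 16 live cells
0000101
0000011
0001000
1011001
1010101
1110000
Generation 4: 17 live cells
0100001
0000111
1011110
1010111
0000010
0010000
Generation 5: 12 live cells
(generation 5 grid is the final answer)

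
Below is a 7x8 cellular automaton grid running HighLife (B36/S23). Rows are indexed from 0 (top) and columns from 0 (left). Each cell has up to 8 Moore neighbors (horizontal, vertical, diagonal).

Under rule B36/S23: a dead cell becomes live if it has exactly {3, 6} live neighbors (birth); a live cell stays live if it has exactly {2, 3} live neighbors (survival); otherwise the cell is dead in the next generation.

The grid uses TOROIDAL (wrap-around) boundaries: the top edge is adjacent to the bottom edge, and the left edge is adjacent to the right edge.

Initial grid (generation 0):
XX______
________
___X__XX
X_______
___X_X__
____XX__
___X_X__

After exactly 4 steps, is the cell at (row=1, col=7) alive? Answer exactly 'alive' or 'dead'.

Simulating step by step:
Generation 0 (given above): 12 live cells
Generation 1: 11 live cells
________
X______X
_______X
____X_XX
_____X__
___X_XX_
_____X__
Generation 2: 11 live cells
________
X______X
________
_____XXX
_______X
_____XX_
____XXX_
Generation 3: 12 live cells
_____XXX
________
X_______
______XX
______XX
____X__X
____X_X_
Generation 4: 12 live cells
_____XXX
______XX
_______X
X_____X_
X____X__
_______X
____X___

Cell (1,7) at generation 4: 1 -> alive

Answer: alive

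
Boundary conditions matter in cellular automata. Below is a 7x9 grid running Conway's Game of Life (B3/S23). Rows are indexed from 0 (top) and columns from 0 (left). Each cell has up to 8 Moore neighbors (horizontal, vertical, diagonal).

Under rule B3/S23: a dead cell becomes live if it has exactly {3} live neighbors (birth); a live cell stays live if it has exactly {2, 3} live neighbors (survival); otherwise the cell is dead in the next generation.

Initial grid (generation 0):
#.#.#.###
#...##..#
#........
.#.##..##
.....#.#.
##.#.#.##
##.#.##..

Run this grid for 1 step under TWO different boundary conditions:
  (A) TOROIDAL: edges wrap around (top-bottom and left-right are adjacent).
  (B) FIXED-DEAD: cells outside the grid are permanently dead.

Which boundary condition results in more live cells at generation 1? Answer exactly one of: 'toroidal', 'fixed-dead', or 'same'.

Under TOROIDAL boundary, generation 1:
..#......
...####..
.#.#.#.#.
#...#.###
.#.#.#...
.#...#.#.
...#.....
Population = 21

Under FIXED-DEAD boundary, generation 1:
.#.##.###
#..####.#
##.#.#.##
....#.###
##.#.#...
##...#.##
##...###.
Population = 36

Comparison: toroidal=21, fixed-dead=36 -> fixed-dead

Answer: fixed-dead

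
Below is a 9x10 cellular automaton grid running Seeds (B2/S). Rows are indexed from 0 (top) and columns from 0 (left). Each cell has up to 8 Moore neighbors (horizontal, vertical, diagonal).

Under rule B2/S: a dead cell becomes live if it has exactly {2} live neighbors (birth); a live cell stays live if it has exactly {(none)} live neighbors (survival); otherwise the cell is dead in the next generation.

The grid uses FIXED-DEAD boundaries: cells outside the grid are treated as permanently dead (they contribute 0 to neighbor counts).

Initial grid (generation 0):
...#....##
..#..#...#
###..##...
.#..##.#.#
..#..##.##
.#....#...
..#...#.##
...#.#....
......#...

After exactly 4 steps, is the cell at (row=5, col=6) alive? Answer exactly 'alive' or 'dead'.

Answer: dead

Derivation:
Simulating step by step:
Generation 0 (given above): 30 live cells
Generation 1: 18 live cells
..#.#.....
#......#..
.......#.#
..........
#..#......
...#......
.#.##.....
..#.#...##
....##....
Generation 2: 17 live cells
.#.#......
.#.#..#...
......#...
........#.
..#.#.....
##........
.....#..##
.#........
........##
Generation 3: 21 live cells
#...#.....
#...##.#..
..#..#....
...#.#.#..
#..#......
..####..##
..#.......
.......#..
..........
Generation 4: 15 live cells
.#.#..#...
..........
.#.....##.
.#........
.#.....#.#
..........
.#...###.#
..........
..........

Cell (5,6) at generation 4: 0 -> dead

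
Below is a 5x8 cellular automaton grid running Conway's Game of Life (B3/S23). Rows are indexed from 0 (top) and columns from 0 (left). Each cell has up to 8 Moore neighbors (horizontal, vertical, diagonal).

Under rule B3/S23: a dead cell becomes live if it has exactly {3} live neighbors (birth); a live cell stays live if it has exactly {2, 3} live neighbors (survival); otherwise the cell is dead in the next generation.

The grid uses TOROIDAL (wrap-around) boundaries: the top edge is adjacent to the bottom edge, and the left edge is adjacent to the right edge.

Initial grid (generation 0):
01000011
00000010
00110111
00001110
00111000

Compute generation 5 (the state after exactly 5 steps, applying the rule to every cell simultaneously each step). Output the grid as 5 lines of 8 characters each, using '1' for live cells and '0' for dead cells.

Simulating step by step:
Generation 0 (given above): 15 live cells
Generation 1: 14 live cells
00110111
10100000
00010001
00000001
00111001
Generation 2: 20 live cells
10000111
11101000
10000001
10101011
10101101
Generation 3: 7 live cells
00100000
00000100
00100110
00001000
00001000
Generation 4: 8 live cells
00000000
00000110
00001110
00011000
00010000
Generation 5: 7 live cells
(generation 5 grid is the final answer)

Answer: 00000000
00001010
00010010
00010000
00011000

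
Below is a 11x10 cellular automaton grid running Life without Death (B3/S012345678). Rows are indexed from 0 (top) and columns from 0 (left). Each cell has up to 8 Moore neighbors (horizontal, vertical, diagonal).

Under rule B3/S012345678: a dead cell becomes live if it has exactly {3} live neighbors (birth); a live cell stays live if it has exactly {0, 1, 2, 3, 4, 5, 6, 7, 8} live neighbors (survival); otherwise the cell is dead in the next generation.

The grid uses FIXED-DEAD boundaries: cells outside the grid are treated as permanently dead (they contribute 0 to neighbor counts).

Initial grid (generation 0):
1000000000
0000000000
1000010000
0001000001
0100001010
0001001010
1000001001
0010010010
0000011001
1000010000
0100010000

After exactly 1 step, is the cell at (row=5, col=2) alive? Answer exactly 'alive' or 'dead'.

Answer: dead

Derivation:
Simulating step by step:
Generation 0 (given above): 24 live cells
Generation 1: 34 live cells
1000000000
0000000000
1000010000
0001000001
0110001011
0001011011
1000011011
0010010111
0000111001
1000110000
0100010000

Cell (5,2) at generation 1: 0 -> dead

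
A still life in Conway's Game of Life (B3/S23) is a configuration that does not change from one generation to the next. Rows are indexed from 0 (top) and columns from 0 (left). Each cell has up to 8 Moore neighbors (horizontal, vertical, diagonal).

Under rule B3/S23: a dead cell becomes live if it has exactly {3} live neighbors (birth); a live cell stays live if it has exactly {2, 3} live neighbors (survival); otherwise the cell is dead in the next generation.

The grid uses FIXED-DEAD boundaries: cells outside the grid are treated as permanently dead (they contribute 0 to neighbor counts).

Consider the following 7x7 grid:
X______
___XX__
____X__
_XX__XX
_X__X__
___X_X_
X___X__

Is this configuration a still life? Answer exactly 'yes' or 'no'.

Compute generation 1 and compare to generation 0 (given above):
Generation 1:
_______
___XX__
__X_X__
_XXXXX_
_X_XX_X
___X_X_
____X__
Cell (0,0) differs: gen0=1 vs gen1=0 -> NOT a still life.

Answer: no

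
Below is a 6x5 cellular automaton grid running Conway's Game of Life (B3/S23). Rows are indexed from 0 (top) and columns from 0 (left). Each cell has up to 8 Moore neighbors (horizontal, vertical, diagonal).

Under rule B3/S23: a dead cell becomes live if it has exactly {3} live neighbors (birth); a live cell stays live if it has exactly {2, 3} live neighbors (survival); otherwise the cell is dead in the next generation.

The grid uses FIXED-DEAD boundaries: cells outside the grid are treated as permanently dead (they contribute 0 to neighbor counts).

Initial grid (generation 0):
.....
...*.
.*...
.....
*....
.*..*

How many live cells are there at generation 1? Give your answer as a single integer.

Answer: 0

Derivation:
Simulating step by step:
Generation 0 (given above): 5 live cells
Generation 1: 0 live cells
.....
.....
.....
.....
.....
.....
Population at generation 1: 0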